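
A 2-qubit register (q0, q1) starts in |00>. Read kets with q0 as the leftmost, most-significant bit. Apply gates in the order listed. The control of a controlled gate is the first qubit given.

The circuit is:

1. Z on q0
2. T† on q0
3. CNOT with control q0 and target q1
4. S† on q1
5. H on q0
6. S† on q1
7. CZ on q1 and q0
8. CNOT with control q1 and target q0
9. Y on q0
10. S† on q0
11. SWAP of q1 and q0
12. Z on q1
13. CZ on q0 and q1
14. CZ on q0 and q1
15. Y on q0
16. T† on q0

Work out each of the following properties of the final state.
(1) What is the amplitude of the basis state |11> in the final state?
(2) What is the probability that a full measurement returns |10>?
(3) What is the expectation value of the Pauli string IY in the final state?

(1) |11> carries amplitude -sqrt(2)*exp(I*pi/4)/2 in the final state.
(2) The probability of measuring |10> is 1/2.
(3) In the final state, IY has expectation -1.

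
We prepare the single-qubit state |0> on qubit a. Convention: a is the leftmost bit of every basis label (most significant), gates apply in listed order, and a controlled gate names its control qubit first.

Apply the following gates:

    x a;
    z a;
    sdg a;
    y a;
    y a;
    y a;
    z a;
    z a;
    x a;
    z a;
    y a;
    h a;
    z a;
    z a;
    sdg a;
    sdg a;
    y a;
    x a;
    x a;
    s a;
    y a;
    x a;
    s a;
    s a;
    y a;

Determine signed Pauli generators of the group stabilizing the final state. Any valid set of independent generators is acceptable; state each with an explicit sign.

One valid set of independent stabilizer generators is +Y (any independent generating set of the same group is equally correct).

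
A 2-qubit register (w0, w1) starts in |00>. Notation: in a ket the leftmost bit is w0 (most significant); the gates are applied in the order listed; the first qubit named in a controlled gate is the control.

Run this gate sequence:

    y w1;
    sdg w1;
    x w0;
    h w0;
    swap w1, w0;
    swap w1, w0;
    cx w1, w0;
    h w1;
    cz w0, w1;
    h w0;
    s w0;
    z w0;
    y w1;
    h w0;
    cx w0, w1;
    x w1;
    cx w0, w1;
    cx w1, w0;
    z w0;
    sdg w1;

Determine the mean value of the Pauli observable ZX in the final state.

In the final state, ZX has expectation 1.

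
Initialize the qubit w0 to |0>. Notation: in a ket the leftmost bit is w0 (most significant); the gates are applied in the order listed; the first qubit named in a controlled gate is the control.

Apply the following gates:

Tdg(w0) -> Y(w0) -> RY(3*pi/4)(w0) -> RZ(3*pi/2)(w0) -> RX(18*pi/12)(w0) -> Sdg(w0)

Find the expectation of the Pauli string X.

The expectation value of X is sqrt(2)/2.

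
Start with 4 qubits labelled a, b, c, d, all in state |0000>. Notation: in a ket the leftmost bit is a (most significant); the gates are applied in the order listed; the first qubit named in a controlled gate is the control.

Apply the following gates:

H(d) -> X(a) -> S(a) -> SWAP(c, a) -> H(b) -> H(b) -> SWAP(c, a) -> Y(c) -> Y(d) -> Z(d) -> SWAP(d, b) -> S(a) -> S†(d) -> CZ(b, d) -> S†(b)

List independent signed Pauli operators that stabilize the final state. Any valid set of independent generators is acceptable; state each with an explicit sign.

The stabilizer group can be generated by -IYII, -ZIII, -IIZI, +IIIZ, among other valid generating sets. Key observation: steps 4-7 multiply out to the identity, so the circuit reduces to the remaining gates.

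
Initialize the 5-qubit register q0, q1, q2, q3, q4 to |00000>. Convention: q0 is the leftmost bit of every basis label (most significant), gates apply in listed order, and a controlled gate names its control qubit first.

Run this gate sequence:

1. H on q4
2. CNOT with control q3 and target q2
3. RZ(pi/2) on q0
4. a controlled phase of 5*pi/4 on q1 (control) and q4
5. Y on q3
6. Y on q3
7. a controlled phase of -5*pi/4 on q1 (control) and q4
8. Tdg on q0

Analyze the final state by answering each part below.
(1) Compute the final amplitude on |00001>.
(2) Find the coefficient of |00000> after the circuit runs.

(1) |00001> carries amplitude -sqrt(2)*exp(3*I*pi/4)/2 in the final state. Key observation: steps 4-7 multiply out to the identity, so the circuit reduces to the remaining gates.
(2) The final state's coefficient on |00000> equals -sqrt(2)*exp(3*I*pi/4)/2.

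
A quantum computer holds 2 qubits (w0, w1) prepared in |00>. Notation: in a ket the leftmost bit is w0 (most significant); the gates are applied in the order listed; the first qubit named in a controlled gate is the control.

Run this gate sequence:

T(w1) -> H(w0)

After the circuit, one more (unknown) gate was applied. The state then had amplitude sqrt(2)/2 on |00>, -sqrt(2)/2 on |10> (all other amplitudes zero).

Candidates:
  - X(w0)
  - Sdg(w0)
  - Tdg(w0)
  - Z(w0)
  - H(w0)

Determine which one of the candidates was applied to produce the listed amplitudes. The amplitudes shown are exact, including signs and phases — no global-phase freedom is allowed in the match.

It was Z(w0) that produced the state shown.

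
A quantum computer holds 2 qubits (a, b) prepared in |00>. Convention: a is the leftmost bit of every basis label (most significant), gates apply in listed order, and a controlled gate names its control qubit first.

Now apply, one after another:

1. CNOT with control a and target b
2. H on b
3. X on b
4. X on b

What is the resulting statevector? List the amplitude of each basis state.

After the circuit, the state carries amplitude sqrt(2)/2 on |00>, sqrt(2)/2 on |01>, 0 on |10>, 0 on |11>. Key observation: the block from step 3 through step 4 cancels to the identity and can be dropped.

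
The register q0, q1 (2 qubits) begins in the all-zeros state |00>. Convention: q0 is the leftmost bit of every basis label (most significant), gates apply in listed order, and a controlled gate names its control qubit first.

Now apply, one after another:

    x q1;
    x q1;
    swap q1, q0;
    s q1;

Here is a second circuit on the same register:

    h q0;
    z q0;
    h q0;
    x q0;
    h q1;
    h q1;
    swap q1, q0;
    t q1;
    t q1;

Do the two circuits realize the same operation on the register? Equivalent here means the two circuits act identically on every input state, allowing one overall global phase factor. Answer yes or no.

Yes — the two circuits implement the same unitary up to a global phase.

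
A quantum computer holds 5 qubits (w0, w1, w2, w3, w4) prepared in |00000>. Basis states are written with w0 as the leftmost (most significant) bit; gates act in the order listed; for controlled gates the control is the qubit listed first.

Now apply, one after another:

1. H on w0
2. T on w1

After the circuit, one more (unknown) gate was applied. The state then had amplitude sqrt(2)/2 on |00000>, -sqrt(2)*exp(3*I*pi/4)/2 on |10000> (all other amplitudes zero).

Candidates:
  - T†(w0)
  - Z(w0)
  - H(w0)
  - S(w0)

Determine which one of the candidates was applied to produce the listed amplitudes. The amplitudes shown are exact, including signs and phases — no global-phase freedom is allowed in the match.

The applied gate was T†(w0).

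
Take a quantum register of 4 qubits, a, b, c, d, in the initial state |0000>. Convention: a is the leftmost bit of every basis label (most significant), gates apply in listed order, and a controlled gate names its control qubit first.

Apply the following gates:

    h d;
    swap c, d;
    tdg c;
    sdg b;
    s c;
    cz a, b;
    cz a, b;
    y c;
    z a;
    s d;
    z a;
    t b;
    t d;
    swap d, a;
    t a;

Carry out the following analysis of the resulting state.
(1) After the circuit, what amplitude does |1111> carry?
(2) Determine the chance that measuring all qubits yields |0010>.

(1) |1111> carries amplitude 0 in the final state. Key observation: steps 6-7 multiply out to the identity, so the circuit reduces to the remaining gates.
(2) A full measurement returns |0010> with probability 1/2.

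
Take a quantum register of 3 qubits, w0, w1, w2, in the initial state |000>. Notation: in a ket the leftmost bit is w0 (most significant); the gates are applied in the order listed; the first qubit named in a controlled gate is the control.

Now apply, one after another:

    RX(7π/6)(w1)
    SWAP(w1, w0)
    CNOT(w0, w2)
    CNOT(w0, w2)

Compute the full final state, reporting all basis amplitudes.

The resulting statevector has amplitude -sqrt(6)/4 + sqrt(2)/4 on |000>, I*(-sqrt(6) - sqrt(2))/4 on |100>, and 0 on every other basis state. Key observation: the block from step 3 through step 4 cancels to the identity and can be dropped.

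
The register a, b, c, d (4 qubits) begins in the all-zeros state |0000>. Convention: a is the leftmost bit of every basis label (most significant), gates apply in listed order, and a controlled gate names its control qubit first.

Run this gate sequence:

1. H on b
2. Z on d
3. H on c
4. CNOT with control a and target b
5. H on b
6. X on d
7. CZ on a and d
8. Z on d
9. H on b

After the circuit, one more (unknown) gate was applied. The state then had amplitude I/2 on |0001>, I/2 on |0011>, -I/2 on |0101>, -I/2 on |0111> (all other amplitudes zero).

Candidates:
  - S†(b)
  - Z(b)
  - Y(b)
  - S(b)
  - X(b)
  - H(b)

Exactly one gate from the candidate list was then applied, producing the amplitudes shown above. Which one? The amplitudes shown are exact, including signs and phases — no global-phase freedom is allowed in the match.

It was Y(b) that produced the state shown.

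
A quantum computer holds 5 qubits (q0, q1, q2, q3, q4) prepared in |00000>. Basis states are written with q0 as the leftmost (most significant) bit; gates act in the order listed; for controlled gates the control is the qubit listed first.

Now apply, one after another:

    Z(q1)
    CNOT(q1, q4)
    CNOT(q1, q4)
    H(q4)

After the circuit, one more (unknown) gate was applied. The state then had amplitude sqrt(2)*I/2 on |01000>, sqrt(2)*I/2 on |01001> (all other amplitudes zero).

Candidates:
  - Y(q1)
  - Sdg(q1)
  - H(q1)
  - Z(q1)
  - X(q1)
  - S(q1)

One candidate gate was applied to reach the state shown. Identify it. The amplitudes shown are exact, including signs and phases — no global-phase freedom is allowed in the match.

The applied gate was Y(q1).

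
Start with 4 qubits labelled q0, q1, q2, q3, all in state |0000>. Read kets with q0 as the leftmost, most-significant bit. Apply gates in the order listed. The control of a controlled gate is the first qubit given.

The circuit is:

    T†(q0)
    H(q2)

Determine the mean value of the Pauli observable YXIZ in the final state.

The expectation value of YXIZ is 0.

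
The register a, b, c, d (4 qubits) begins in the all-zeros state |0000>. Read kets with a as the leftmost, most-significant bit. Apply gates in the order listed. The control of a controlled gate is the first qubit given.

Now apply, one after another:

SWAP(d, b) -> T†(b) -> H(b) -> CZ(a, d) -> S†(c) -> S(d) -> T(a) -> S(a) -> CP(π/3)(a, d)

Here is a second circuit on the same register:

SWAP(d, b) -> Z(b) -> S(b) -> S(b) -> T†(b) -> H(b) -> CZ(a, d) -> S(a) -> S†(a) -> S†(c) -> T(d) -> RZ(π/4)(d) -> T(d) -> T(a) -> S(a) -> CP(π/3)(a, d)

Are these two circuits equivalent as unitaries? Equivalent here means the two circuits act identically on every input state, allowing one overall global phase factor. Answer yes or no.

No — the two circuits implement different unitaries, even allowing a global phase.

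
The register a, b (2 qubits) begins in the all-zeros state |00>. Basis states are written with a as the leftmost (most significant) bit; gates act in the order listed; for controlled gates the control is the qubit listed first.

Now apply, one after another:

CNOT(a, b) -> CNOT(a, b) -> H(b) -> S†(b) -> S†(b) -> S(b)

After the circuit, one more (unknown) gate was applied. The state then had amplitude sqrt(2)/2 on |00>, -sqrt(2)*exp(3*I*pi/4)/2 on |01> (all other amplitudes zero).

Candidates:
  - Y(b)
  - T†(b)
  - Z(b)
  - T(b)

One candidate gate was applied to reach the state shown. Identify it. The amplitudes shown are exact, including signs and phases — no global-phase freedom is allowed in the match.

The unique candidate consistent with the amplitudes is T(b). Key observation: steps 1-2 multiply out to the identity, so the circuit reduces to the remaining gates.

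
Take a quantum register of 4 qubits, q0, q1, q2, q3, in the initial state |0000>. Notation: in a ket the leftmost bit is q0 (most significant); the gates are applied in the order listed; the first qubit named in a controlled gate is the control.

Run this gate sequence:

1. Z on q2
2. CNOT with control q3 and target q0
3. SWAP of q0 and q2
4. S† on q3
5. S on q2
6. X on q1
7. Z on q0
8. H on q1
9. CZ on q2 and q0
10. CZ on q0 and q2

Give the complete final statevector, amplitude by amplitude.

The resulting statevector has amplitude sqrt(2)/2 on |0000>, -sqrt(2)/2 on |0100>, and 0 on every other basis state.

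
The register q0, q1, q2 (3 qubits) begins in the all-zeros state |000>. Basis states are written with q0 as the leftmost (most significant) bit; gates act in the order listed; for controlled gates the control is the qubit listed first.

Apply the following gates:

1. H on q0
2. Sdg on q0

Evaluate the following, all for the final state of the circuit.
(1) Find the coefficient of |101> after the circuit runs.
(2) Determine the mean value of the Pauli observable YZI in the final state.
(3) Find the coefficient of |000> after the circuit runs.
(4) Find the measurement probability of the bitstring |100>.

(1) The amplitude on |101> is 0.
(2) In the final state, YZI has expectation -1.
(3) The final state's coefficient on |000> equals sqrt(2)/2.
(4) Outcome |100> occurs with probability 1/2.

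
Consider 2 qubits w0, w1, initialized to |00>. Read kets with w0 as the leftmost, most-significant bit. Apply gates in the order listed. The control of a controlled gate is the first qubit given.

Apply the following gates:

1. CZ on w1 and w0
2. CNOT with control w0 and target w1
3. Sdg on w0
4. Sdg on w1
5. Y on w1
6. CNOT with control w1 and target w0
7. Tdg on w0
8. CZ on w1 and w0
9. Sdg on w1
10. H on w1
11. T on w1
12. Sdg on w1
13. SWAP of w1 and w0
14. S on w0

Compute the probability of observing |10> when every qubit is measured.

A full measurement returns |10> with probability 0.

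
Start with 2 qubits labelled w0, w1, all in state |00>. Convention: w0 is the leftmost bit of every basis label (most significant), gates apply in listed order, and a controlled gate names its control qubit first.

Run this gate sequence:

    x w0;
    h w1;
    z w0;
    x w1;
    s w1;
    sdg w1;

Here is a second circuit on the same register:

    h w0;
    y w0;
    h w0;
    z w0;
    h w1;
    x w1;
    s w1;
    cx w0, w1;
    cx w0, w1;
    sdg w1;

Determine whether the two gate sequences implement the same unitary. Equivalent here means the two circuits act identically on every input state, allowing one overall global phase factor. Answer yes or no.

No — the two circuits implement different unitaries, even allowing a global phase.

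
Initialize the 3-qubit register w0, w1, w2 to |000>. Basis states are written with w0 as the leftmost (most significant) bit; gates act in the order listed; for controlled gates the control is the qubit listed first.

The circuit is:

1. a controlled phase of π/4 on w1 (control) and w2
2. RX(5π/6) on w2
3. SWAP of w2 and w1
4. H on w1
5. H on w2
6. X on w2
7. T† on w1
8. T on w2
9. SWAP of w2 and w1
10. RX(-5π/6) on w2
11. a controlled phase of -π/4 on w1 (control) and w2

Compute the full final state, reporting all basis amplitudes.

The final amplitudes are (sqrt(3) + 2 - I + (-2 + sqrt(3) + I)*exp(I*pi/4))*exp(3*I*pi/4)/8 on |000>, (-2 + sqrt(3) - (sqrt(3) + 2 + I)*exp(I*pi/4) - I)*exp(3*I*pi/4)/8 on |001>, -1/4 - sqrt(3)/8 - sqrt(3)*exp(I*pi/4)/8 - exp(3*I*pi/4)/8 + I/8 + exp(I*pi/4)/4 on |010>, (-2 + sqrt(3) - (sqrt(3) + 2 + I)*exp(I*pi/4) - I)*exp(3*I*pi/4)/8 on |011>, 0 on |100>, 0 on |101>, 0 on |110>, 0 on |111>.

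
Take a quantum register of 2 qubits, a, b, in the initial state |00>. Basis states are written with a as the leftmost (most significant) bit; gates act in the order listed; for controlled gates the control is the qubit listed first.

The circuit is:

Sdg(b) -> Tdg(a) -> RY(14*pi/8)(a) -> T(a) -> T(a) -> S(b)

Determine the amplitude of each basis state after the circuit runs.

The final amplitudes are -sqrt(sqrt(2) + 2)/2 on |00>, 0 on |01>, I*sqrt(2 - sqrt(2))/2 on |10>, 0 on |11>.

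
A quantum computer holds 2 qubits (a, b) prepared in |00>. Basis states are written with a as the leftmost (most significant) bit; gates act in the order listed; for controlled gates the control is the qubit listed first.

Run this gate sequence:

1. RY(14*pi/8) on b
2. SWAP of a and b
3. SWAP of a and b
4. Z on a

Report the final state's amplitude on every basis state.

The resulting statevector has amplitude -sqrt(sqrt(2) + 2)/2 on |00>, sqrt(2 - sqrt(2))/2 on |01>, 0 on |10>, 0 on |11>. Key observation: steps 2-3 multiply out to the identity, so the circuit reduces to the remaining gates.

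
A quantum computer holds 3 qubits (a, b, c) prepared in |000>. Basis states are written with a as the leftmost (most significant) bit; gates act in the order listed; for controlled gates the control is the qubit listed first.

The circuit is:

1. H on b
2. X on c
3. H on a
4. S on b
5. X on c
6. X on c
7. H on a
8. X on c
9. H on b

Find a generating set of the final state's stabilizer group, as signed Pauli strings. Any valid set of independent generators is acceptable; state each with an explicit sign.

The final state is stabilized by the group generated by -IYI, +ZII, +IIZ; other independent generating sets are equally valid.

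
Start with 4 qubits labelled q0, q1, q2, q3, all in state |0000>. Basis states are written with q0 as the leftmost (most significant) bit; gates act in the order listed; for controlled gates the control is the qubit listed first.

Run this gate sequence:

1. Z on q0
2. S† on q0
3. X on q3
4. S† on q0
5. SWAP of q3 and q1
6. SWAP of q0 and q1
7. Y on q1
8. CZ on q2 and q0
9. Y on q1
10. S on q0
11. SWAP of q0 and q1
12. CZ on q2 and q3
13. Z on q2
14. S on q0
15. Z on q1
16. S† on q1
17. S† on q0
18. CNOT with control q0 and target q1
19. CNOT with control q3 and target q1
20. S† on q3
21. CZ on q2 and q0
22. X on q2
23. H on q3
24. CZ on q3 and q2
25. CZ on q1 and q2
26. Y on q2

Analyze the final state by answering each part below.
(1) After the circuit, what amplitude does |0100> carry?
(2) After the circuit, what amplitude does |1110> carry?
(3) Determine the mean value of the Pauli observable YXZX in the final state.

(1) |0100> carries amplitude -sqrt(2)*I/2 in the final state.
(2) |1110> carries amplitude 0 in the final state.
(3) The expectation value of YXZX is 0.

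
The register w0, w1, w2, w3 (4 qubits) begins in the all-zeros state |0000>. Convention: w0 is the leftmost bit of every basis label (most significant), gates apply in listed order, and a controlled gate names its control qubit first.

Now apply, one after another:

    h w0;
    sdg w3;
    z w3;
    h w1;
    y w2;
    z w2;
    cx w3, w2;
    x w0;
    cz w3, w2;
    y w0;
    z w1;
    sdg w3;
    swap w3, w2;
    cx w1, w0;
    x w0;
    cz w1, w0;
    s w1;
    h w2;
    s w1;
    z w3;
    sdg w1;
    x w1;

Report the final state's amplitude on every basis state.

The resulting statevector has amplitude 0 on |0000>, -sqrt(2)*I/4 on |0001>, 0 on |0010>, -sqrt(2)*I/4 on |0011>, 0 on |0100>, -sqrt(2)/4 on |0101>, 0 on |0110>, -sqrt(2)/4 on |0111>, 0 on |1000>, -sqrt(2)*I/4 on |1001>, 0 on |1010>, -sqrt(2)*I/4 on |1011>, 0 on |1100>, sqrt(2)/4 on |1101>, 0 on |1110>, sqrt(2)/4 on |1111>.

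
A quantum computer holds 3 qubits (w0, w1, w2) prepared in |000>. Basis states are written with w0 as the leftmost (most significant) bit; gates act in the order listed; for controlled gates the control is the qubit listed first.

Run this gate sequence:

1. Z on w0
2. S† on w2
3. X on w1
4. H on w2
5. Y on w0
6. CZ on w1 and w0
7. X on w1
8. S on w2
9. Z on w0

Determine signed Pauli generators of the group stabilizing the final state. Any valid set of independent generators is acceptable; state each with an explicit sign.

The final state is stabilized by the group generated by +IIY, -ZII, +IZI; other independent generating sets are equally valid.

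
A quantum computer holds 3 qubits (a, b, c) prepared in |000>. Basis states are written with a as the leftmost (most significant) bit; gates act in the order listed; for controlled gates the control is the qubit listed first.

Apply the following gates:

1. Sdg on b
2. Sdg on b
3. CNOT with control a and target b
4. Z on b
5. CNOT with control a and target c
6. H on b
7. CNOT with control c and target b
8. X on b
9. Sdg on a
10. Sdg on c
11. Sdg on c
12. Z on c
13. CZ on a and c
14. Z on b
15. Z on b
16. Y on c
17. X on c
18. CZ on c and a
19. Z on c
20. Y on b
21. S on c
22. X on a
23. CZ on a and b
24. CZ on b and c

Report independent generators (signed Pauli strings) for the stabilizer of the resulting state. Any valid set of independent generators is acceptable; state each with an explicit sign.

One valid set of independent stabilizer generators is +IXI, -ZII, +IIZ (any independent generating set of the same group is equally correct).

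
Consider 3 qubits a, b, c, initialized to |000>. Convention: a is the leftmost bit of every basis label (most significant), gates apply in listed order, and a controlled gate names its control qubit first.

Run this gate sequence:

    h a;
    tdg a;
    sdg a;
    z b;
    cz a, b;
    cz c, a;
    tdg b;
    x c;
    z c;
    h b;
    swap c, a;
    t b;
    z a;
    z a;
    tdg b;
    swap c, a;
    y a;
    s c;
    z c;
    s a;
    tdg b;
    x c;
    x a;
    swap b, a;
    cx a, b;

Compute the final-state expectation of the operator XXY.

In the final state, XXY has expectation 0. Key observation: the block from step 11 through step 16 cancels to the identity and can be dropped.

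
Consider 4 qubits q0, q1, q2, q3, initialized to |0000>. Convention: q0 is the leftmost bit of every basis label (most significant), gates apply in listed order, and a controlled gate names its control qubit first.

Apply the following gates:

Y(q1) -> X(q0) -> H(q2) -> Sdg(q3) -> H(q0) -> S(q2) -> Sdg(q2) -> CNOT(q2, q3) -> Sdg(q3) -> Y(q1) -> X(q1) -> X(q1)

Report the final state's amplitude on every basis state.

The final amplitudes are 1/2 on |0000>, -I/2 on |0011>, -1/2 on |1000>, I/2 on |1011>, and 0 on every other basis state. Key observation: the block from step 11 through step 12 cancels to the identity and can be dropped.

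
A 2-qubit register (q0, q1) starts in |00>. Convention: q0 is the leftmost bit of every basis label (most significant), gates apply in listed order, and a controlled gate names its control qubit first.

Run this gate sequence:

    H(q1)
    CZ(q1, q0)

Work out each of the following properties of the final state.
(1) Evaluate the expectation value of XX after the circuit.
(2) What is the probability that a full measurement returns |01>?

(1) In the final state, XX has expectation 0.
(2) Outcome |01> occurs with probability 1/2.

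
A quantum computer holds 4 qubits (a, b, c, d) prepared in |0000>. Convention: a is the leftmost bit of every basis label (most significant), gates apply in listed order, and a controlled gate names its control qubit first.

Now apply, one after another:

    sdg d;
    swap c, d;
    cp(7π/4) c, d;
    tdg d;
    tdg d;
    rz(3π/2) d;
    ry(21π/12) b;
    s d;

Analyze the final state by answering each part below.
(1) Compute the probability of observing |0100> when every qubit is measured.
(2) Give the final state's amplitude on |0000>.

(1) Outcome |0100> occurs with probability 1/2 - sqrt(2)/4.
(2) |0000> carries amplitude sqrt(sqrt(2) + 2)*exp(I*pi/4)/2 in the final state.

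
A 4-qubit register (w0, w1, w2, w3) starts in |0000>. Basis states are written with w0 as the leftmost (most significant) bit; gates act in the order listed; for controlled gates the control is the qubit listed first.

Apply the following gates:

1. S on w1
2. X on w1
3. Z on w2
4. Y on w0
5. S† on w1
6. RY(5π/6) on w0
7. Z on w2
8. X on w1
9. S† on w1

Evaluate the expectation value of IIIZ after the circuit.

The observable IIIZ averages to 1.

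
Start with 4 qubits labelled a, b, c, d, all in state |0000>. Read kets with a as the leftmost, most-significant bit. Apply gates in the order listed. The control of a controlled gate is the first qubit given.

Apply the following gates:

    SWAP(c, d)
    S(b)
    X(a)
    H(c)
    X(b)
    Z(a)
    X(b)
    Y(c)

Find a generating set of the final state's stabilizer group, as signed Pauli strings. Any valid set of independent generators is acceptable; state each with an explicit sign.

The final state is stabilized by the group generated by -IIXI, -ZIII, +IZII, +IIIZ; other independent generating sets are equally valid.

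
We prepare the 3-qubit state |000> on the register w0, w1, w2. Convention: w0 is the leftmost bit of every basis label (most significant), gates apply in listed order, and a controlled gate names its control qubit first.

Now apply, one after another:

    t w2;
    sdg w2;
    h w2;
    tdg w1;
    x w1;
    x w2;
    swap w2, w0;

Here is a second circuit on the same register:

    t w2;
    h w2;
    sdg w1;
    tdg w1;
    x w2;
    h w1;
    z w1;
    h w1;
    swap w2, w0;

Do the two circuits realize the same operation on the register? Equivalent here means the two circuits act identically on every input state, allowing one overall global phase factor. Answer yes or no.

No, they are not equivalent — no single phase factor reconciles the two unitaries.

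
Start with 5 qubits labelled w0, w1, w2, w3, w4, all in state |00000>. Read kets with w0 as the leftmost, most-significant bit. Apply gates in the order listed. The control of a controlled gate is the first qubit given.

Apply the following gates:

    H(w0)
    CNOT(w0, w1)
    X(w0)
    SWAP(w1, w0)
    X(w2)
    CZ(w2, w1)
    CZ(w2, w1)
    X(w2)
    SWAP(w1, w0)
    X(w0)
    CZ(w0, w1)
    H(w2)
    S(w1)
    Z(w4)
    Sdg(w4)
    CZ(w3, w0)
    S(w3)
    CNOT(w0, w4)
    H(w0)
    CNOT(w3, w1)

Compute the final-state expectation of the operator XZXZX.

The expectation value of XZXZX is 0.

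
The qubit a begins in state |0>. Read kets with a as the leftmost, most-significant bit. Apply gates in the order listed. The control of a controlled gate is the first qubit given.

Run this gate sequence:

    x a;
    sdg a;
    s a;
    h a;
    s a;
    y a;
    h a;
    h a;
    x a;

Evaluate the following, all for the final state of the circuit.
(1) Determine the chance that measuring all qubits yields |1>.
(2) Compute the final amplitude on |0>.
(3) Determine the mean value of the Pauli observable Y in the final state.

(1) The probability of measuring |1> is 1/2.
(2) |0> carries amplitude sqrt(2)*I/2 in the final state.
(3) The expectation value of Y is 1.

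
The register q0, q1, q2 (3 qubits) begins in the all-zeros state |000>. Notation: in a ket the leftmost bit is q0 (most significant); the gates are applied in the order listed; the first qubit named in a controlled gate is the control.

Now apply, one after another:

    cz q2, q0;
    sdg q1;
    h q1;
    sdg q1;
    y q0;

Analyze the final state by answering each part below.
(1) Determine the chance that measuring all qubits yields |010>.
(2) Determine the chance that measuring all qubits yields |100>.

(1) A full measurement returns |010> with probability 0.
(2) A full measurement returns |100> with probability 1/2.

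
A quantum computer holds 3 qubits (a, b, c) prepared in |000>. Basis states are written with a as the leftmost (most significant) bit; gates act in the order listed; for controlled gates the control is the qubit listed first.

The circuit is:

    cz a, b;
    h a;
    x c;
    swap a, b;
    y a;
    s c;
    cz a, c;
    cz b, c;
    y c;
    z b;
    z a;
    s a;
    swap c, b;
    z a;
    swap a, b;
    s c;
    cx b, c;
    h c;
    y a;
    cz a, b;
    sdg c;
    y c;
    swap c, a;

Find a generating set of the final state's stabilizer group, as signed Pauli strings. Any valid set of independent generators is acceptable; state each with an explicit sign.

The final state is stabilized by the group generated by -XII, -IZI, -IIZ; other independent generating sets are equally valid.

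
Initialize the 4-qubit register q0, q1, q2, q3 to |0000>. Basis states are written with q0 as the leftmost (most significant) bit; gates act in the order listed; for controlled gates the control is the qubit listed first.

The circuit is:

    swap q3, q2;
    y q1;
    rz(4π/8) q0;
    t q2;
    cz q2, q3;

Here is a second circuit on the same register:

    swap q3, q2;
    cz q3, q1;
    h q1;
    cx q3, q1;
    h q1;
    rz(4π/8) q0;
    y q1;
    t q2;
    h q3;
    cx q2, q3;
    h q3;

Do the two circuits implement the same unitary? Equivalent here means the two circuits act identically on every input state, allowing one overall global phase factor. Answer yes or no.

Yes, they are equivalent — the unitaries differ by at most a global phase.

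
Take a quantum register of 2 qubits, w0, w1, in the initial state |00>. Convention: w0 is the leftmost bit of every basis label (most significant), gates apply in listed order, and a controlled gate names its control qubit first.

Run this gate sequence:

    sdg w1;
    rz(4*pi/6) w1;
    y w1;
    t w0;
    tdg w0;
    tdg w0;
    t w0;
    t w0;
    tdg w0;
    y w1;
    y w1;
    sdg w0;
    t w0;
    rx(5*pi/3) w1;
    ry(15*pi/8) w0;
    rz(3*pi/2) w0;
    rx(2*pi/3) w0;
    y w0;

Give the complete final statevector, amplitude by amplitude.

The resulting statevector has amplitude -I*exp(5*I*pi/12)*sin(pi/16)/4 + sqrt(3)*exp(11*I*pi/12)*cos(pi/16)/4 on |00>, -sqrt(3)*exp(5*I*pi/12)*sin(pi/16)/4 - 3*I*exp(11*I*pi/12)*cos(pi/16)/4 on |01>, sqrt(3)*exp(5*I*pi/12)*sin(pi/16)/4 - I*exp(11*I*pi/12)*cos(pi/16)/4 on |10>, -sqrt(3)*exp(11*I*pi/12)*cos(pi/16)/4 - 3*I*exp(5*I*pi/12)*sin(pi/16)/4 on |11>. Key observation: the block from step 3 through step 10 cancels to the identity and can be dropped.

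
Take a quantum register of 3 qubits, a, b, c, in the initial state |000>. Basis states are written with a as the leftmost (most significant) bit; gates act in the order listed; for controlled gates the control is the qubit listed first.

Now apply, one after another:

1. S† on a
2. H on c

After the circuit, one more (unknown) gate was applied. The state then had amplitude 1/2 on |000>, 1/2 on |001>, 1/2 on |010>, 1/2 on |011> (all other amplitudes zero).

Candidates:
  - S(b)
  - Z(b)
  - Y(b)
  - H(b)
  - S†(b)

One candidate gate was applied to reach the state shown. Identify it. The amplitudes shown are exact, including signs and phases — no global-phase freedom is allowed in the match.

It was H(b) that produced the state shown.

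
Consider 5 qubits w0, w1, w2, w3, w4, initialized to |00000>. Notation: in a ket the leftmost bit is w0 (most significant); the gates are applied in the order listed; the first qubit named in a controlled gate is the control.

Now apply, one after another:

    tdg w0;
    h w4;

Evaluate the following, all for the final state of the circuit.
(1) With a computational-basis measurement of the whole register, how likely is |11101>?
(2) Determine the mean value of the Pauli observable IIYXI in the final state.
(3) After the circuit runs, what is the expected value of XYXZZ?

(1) A full measurement returns |11101> with probability 0.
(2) In the final state, IIYXI has expectation 0.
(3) In the final state, XYXZZ has expectation 0.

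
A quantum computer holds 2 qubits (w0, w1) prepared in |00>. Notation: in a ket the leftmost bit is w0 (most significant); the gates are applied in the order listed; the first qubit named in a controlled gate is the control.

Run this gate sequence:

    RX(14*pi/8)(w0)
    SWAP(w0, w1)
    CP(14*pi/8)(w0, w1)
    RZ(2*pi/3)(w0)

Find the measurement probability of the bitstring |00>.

Outcome |00> occurs with probability sqrt(2)/4 + 1/2.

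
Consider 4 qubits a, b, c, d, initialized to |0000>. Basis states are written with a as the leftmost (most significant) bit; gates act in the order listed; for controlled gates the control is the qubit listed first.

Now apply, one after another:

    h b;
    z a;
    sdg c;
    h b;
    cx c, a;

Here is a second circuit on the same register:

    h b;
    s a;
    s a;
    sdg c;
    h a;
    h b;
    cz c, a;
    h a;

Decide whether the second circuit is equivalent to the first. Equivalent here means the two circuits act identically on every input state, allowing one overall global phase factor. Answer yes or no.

Yes — the two circuits implement the same unitary up to a global phase.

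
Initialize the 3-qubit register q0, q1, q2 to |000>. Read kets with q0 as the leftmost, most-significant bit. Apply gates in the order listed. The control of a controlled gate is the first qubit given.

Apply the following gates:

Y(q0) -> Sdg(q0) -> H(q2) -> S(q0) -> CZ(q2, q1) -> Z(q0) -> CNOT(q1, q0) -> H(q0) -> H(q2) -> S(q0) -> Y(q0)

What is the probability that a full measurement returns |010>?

Outcome |010> occurs with probability 0.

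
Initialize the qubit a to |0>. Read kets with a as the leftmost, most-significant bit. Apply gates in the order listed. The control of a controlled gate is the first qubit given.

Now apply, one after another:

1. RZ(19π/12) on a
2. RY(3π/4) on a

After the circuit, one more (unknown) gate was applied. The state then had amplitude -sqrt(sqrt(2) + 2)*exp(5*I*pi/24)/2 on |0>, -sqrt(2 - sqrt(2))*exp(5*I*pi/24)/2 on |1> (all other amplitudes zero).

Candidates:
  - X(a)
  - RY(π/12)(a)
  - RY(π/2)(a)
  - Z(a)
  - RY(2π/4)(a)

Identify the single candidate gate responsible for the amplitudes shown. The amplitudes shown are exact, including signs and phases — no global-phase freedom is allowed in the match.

The applied gate was X(a).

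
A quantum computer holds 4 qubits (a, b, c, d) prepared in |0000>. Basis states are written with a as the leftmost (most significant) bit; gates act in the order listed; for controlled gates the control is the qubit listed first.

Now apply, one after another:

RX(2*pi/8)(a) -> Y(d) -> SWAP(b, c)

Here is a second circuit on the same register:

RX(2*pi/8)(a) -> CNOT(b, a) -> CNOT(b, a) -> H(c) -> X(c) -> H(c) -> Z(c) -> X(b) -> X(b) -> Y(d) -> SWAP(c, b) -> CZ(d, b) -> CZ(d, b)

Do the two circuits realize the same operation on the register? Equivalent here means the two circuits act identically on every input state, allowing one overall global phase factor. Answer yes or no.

Yes: on every input state the two circuits agree up to one overall phase factor.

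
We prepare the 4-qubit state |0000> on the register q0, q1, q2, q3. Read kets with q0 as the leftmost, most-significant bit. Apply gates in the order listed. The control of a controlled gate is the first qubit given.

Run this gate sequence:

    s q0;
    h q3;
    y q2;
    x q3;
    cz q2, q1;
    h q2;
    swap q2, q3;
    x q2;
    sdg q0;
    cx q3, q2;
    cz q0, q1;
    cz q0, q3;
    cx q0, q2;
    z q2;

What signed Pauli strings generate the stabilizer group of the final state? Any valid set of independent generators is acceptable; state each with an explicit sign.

The final state is stabilized by the group generated by -IIXI, -IIIX, +ZIII, +IZII; other independent generating sets are equally valid.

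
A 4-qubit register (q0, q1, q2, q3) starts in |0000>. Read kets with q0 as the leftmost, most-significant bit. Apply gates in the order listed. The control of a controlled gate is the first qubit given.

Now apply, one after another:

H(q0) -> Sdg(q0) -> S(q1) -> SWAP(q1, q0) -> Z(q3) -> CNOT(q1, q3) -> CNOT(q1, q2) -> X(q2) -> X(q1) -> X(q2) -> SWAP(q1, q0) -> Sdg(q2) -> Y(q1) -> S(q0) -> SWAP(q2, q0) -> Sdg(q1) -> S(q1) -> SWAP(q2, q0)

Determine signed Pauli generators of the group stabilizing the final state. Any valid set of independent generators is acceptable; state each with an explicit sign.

The stabilizer group can be generated by +XIXY, -ZIIZ, -IZII, +IIZZ, among other valid generating sets.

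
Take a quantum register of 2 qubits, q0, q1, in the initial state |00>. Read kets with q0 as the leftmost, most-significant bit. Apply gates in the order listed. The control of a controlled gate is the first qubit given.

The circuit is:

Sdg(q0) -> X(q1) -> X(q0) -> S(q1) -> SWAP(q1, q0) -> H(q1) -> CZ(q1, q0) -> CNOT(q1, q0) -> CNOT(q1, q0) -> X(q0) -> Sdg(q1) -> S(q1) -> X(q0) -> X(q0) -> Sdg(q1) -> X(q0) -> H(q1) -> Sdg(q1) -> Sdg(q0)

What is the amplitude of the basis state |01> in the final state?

The final state's coefficient on |01> equals 0. Key observation: the block from step 10 through step 13 cancels to the identity and can be dropped.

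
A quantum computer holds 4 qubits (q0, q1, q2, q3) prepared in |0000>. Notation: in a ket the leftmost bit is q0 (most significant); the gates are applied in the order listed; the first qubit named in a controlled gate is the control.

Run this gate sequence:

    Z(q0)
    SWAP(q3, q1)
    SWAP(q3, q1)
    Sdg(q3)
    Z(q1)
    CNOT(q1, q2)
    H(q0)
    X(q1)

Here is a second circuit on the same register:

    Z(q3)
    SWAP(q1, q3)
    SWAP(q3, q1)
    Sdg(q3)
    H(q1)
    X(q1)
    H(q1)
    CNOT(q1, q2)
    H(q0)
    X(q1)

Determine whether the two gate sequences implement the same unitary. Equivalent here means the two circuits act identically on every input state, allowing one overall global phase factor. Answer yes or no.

No: there is an input state on which the two circuits produce genuinely different outputs (not merely differing by a phase).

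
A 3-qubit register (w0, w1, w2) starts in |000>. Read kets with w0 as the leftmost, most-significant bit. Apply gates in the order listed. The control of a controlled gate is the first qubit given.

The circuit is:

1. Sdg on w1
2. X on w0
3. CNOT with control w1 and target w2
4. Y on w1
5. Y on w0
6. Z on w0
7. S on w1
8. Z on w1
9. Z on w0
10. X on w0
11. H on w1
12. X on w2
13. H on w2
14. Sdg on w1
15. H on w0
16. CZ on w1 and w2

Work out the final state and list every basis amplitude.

After the circuit, the state carries amplitude -sqrt(2)*I/4 on |000>, sqrt(2)*I/4 on |001>, sqrt(2)/4 on |010>, sqrt(2)/4 on |011>, sqrt(2)*I/4 on |100>, -sqrt(2)*I/4 on |101>, -sqrt(2)/4 on |110>, -sqrt(2)/4 on |111>.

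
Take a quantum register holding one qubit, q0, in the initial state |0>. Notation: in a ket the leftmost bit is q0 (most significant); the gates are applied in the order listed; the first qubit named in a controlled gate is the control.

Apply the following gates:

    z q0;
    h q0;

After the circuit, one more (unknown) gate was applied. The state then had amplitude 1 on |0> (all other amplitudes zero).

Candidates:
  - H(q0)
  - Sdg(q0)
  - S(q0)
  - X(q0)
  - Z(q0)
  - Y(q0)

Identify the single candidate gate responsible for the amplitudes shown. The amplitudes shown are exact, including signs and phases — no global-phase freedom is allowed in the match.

The applied gate was H(q0).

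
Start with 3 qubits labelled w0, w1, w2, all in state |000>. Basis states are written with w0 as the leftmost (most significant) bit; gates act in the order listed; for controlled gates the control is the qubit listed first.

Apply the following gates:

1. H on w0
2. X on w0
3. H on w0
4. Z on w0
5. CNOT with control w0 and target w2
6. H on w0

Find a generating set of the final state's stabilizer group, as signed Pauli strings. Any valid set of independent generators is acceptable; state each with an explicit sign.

One valid set of independent stabilizer generators is +XII, +IZI, +IIZ (any independent generating set of the same group is equally correct). Key observation: steps 1-4 multiply out to the identity, so the circuit reduces to the remaining gates.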